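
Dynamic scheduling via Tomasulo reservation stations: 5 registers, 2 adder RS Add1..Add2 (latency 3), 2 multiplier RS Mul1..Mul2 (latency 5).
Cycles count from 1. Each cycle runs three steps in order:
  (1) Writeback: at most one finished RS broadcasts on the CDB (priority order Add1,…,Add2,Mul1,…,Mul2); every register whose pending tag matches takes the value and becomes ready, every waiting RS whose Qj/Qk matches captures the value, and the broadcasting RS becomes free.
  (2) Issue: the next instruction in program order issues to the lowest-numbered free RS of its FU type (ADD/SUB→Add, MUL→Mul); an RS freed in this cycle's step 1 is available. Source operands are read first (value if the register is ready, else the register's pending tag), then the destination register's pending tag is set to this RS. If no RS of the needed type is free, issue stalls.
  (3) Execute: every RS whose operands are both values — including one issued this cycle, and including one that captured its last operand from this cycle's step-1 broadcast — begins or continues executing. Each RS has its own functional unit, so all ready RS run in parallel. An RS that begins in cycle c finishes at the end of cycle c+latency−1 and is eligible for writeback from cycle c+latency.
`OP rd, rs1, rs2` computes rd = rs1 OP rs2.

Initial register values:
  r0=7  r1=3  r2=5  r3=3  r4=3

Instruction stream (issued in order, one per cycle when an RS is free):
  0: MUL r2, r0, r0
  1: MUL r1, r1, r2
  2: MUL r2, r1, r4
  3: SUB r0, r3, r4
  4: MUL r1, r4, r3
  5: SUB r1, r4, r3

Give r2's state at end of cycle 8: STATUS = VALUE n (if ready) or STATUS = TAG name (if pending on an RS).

STATUS = TAG Mul1

cycle 1: issue MUL r2<-Mul1 // r0:7,r1:3,r2:Mul1,r3:3,r4:3
cycle 2: issue MUL r1<-Mul2 // r0:7,r1:Mul2,r2:Mul1,r3:3,r4:3
cycle 3: stall // r0:7,r1:Mul2,r2:Mul1,r3:3,r4:3
cycle 4: stall // r0:7,r1:Mul2,r2:Mul1,r3:3,r4:3
cycle 5: stall // r0:7,r1:Mul2,r2:Mul1,r3:3,r4:3
cycle 6: CDB Mul1=49; issue MUL r2<-Mul1 // r0:7,r1:Mul2,r2:Mul1,r3:3,r4:3
cycle 7: issue SUB r0<-Add1 // r0:Add1,r1:Mul2,r2:Mul1,r3:3,r4:3
cycle 8: stall // r0:Add1,r1:Mul2,r2:Mul1,r3:3,r4:3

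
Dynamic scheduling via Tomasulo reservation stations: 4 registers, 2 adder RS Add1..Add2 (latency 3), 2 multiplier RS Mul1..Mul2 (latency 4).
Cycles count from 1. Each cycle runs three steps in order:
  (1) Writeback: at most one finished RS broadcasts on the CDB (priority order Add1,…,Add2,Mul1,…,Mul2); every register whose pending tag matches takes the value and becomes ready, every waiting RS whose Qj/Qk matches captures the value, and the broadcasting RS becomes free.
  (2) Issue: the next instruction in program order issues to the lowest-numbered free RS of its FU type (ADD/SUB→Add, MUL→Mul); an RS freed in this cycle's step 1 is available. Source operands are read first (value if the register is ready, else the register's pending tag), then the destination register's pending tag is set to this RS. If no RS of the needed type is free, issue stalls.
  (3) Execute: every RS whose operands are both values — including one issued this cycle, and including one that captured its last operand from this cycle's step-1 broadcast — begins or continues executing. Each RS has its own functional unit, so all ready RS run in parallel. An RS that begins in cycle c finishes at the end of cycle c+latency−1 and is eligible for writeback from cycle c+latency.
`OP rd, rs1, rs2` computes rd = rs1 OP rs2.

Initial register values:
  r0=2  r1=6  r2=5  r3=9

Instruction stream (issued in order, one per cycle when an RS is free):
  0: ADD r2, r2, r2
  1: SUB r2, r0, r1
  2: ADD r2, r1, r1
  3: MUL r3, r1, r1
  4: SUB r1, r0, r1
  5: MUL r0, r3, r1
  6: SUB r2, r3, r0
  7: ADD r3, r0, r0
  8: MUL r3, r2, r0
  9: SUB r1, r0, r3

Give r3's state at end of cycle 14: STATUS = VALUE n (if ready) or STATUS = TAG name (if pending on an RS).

STATUS = TAG Mul1

  c1: issue ADD r2<-Add1  regs: r0:2,r1:6,r2:Add1,r3:9
  c2: issue SUB r2<-Add2  regs: r0:2,r1:6,r2:Add2,r3:9
  c3: stall  regs: r0:2,r1:6,r2:Add2,r3:9
  c4: CDB Add1=10; issue ADD r2<-Add1  regs: r0:2,r1:6,r2:Add1,r3:9
  c5: CDB Add2=-4; issue MUL r3<-Mul1  regs: r0:2,r1:6,r2:Add1,r3:Mul1
  c6: issue SUB r1<-Add2  regs: r0:2,r1:Add2,r2:Add1,r3:Mul1
  c7: CDB Add1=12; issue MUL r0<-Mul2  regs: r0:Mul2,r1:Add2,r2:12,r3:Mul1
  c8: issue SUB r2<-Add1  regs: r0:Mul2,r1:Add2,r2:Add1,r3:Mul1
  c9: CDB Add2=-4; issue ADD r3<-Add2  regs: r0:Mul2,r1:-4,r2:Add1,r3:Add2
  c10: CDB Mul1=36; issue MUL r3<-Mul1  regs: r0:Mul2,r1:-4,r2:Add1,r3:Mul1
  c11: stall  regs: r0:Mul2,r1:-4,r2:Add1,r3:Mul1
  c12: stall  regs: r0:Mul2,r1:-4,r2:Add1,r3:Mul1
  c13: stall  regs: r0:Mul2,r1:-4,r2:Add1,r3:Mul1
  c14: CDB Mul2=-144; stall  regs: r0:-144,r1:-4,r2:Add1,r3:Mul1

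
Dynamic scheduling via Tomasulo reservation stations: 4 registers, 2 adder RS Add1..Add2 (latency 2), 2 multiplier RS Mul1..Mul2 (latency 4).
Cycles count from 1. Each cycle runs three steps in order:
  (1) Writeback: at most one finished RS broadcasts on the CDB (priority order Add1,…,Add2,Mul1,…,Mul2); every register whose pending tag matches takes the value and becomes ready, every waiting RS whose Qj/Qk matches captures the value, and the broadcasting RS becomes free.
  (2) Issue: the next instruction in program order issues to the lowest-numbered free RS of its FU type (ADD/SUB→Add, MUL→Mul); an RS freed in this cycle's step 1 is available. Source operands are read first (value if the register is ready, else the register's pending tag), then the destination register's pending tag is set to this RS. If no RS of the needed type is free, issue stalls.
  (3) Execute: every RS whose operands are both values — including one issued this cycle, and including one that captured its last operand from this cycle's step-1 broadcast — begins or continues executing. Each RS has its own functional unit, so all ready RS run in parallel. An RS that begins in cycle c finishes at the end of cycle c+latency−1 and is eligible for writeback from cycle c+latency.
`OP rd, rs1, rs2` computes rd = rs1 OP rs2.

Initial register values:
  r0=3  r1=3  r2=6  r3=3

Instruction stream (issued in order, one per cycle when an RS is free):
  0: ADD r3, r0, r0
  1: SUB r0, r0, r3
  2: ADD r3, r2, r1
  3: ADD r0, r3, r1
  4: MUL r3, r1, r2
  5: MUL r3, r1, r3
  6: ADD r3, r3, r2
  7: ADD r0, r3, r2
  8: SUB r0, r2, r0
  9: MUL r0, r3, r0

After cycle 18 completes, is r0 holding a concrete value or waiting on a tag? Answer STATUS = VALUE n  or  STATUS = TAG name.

cycle 1: issue ADD r3<-Add1 // r0:3,r1:3,r2:6,r3:Add1
cycle 2: issue SUB r0<-Add2 // r0:Add2,r1:3,r2:6,r3:Add1
cycle 3: CDB Add1=6; issue ADD r3<-Add1 // r0:Add2,r1:3,r2:6,r3:Add1
cycle 4: stall // r0:Add2,r1:3,r2:6,r3:Add1
cycle 5: CDB Add1=9; issue ADD r0<-Add1 // r0:Add1,r1:3,r2:6,r3:9
cycle 6: CDB Add2=-3; issue MUL r3<-Mul1 // r0:Add1,r1:3,r2:6,r3:Mul1
cycle 7: CDB Add1=12; issue MUL r3<-Mul2 // r0:12,r1:3,r2:6,r3:Mul2
cycle 8: issue ADD r3<-Add1 // r0:12,r1:3,r2:6,r3:Add1
cycle 9: issue ADD r0<-Add2 // r0:Add2,r1:3,r2:6,r3:Add1
cycle 10: CDB Mul1=18; stall // r0:Add2,r1:3,r2:6,r3:Add1
cycle 11: stall // r0:Add2,r1:3,r2:6,r3:Add1
cycle 12: stall // r0:Add2,r1:3,r2:6,r3:Add1
cycle 13: stall // r0:Add2,r1:3,r2:6,r3:Add1
cycle 14: CDB Mul2=54; stall // r0:Add2,r1:3,r2:6,r3:Add1
cycle 15: stall // r0:Add2,r1:3,r2:6,r3:Add1
cycle 16: CDB Add1=60; issue SUB r0<-Add1 // r0:Add1,r1:3,r2:6,r3:60
cycle 17: issue MUL r0<-Mul1 // r0:Mul1,r1:3,r2:6,r3:60
cycle 18: CDB Add2=66 // r0:Mul1,r1:3,r2:6,r3:60

STATUS = TAG Mul1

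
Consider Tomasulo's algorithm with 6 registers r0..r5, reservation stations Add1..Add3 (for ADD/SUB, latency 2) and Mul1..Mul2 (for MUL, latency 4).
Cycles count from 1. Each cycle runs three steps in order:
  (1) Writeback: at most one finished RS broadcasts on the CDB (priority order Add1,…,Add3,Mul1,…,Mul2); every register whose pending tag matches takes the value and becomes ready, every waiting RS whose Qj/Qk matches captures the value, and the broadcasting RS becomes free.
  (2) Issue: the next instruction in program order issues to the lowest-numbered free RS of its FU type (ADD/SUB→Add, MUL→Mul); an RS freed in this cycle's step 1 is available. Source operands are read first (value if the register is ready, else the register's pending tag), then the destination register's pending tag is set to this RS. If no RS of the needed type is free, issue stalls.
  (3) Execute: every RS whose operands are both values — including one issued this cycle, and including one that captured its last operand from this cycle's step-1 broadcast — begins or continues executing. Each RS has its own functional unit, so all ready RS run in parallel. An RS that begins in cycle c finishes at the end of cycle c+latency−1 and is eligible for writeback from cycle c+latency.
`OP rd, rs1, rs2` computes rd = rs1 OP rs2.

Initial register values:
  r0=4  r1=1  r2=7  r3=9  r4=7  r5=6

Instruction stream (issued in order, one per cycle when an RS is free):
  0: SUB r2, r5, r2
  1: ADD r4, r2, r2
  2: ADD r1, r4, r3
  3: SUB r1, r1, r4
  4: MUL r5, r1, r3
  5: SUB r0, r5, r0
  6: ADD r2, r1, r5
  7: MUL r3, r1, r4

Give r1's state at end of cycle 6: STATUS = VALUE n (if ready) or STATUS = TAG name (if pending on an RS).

STATUS = TAG Add3

c1: issue SUB r2<-Add1 | r0:4,r1:1,r2:Add1,r3:9,r4:7,r5:6
c2: issue ADD r4<-Add2 | r0:4,r1:1,r2:Add1,r3:9,r4:Add2,r5:6
c3: CDB Add1=-1; issue ADD r1<-Add1 | r0:4,r1:Add1,r2:-1,r3:9,r4:Add2,r5:6
c4: issue SUB r1<-Add3 | r0:4,r1:Add3,r2:-1,r3:9,r4:Add2,r5:6
c5: CDB Add2=-2; issue MUL r5<-Mul1 | r0:4,r1:Add3,r2:-1,r3:9,r4:-2,r5:Mul1
c6: issue SUB r0<-Add2 | r0:Add2,r1:Add3,r2:-1,r3:9,r4:-2,r5:Mul1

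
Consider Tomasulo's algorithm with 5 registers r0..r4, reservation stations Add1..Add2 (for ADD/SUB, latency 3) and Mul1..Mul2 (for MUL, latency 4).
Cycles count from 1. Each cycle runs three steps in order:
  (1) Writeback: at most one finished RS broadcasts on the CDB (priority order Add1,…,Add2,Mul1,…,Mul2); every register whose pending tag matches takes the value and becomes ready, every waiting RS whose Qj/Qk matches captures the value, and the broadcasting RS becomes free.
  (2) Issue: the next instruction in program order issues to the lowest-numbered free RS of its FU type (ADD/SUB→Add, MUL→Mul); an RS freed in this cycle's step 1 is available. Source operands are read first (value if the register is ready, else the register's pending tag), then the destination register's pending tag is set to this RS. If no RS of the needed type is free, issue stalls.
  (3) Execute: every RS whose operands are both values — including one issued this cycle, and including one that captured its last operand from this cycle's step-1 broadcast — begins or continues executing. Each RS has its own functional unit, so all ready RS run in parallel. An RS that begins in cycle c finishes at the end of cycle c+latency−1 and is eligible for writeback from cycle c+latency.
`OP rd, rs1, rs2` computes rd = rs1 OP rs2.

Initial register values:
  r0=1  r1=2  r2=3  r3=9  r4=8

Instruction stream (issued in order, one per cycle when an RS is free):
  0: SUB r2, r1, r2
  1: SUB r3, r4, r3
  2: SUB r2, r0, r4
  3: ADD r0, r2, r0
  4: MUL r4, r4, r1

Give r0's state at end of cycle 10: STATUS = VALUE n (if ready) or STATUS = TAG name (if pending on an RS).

STATUS = VALUE -6

c1: issue SUB r2<-Add1 | r0:1,r1:2,r2:Add1,r3:9,r4:8
c2: issue SUB r3<-Add2 | r0:1,r1:2,r2:Add1,r3:Add2,r4:8
c3: stall | r0:1,r1:2,r2:Add1,r3:Add2,r4:8
c4: CDB Add1=-1; issue SUB r2<-Add1 | r0:1,r1:2,r2:Add1,r3:Add2,r4:8
c5: CDB Add2=-1; issue ADD r0<-Add2 | r0:Add2,r1:2,r2:Add1,r3:-1,r4:8
c6: issue MUL r4<-Mul1 | r0:Add2,r1:2,r2:Add1,r3:-1,r4:Mul1
c7: CDB Add1=-7 | r0:Add2,r1:2,r2:-7,r3:-1,r4:Mul1
c8: - | r0:Add2,r1:2,r2:-7,r3:-1,r4:Mul1
c9: - | r0:Add2,r1:2,r2:-7,r3:-1,r4:Mul1
c10: CDB Add2=-6 | r0:-6,r1:2,r2:-7,r3:-1,r4:Mul1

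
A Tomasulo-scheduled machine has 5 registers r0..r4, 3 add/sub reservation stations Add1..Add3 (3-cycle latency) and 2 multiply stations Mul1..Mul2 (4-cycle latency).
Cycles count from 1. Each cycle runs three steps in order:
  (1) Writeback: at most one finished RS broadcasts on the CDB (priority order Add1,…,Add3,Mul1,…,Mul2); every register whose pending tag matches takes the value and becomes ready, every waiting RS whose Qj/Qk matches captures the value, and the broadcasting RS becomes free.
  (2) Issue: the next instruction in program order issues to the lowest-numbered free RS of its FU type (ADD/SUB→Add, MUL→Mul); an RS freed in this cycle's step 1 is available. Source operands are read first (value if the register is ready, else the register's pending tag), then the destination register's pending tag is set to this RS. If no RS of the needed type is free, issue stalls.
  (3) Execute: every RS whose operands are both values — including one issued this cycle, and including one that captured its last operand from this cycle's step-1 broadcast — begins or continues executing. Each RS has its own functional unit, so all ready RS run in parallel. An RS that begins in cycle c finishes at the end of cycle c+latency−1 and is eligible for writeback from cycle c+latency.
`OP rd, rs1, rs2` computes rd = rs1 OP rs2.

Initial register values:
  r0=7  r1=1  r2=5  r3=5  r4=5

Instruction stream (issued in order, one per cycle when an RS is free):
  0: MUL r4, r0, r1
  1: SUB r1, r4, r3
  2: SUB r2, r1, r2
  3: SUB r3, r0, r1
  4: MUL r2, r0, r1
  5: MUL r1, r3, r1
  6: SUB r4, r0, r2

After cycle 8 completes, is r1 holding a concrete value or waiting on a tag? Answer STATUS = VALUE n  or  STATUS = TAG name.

STATUS = TAG Mul2

  c1: issue MUL r4<-Mul1  regs: r0:7,r1:1,r2:5,r3:5,r4:Mul1
  c2: issue SUB r1<-Add1  regs: r0:7,r1:Add1,r2:5,r3:5,r4:Mul1
  c3: issue SUB r2<-Add2  regs: r0:7,r1:Add1,r2:Add2,r3:5,r4:Mul1
  c4: issue SUB r3<-Add3  regs: r0:7,r1:Add1,r2:Add2,r3:Add3,r4:Mul1
  c5: CDB Mul1=7; issue MUL r2<-Mul1  regs: r0:7,r1:Add1,r2:Mul1,r3:Add3,r4:7
  c6: issue MUL r1<-Mul2  regs: r0:7,r1:Mul2,r2:Mul1,r3:Add3,r4:7
  c7: stall  regs: r0:7,r1:Mul2,r2:Mul1,r3:Add3,r4:7
  c8: CDB Add1=2; issue SUB r4<-Add1  regs: r0:7,r1:Mul2,r2:Mul1,r3:Add3,r4:Add1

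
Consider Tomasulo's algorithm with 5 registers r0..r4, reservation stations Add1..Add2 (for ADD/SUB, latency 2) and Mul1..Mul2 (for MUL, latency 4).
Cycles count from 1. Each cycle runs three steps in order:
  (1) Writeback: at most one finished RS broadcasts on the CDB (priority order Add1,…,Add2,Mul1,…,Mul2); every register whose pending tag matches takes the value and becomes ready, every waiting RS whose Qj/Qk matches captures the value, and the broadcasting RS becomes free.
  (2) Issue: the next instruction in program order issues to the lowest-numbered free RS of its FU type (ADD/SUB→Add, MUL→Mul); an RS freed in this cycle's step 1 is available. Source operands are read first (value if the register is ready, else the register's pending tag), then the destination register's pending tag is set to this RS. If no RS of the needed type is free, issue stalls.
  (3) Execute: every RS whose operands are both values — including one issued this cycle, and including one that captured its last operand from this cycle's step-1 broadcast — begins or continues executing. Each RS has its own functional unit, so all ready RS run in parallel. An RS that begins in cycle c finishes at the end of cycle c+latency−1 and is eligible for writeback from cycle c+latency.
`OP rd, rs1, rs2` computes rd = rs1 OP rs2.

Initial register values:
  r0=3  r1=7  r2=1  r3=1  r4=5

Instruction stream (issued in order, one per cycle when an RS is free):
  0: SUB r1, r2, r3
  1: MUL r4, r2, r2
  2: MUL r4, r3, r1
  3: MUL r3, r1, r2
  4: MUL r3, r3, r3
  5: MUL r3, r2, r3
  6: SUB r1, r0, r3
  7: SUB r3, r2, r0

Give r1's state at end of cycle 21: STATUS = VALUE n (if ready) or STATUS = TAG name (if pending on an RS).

  c1: issue SUB r1<-Add1  regs: r0:3,r1:Add1,r2:1,r3:1,r4:5
  c2: issue MUL r4<-Mul1  regs: r0:3,r1:Add1,r2:1,r3:1,r4:Mul1
  c3: CDB Add1=0; issue MUL r4<-Mul2  regs: r0:3,r1:0,r2:1,r3:1,r4:Mul2
  c4: stall  regs: r0:3,r1:0,r2:1,r3:1,r4:Mul2
  c5: stall  regs: r0:3,r1:0,r2:1,r3:1,r4:Mul2
  c6: CDB Mul1=1; issue MUL r3<-Mul1  regs: r0:3,r1:0,r2:1,r3:Mul1,r4:Mul2
  c7: CDB Mul2=0; issue MUL r3<-Mul2  regs: r0:3,r1:0,r2:1,r3:Mul2,r4:0
  c8: stall  regs: r0:3,r1:0,r2:1,r3:Mul2,r4:0
  c9: stall  regs: r0:3,r1:0,r2:1,r3:Mul2,r4:0
  c10: CDB Mul1=0; issue MUL r3<-Mul1  regs: r0:3,r1:0,r2:1,r3:Mul1,r4:0
  c11: issue SUB r1<-Add1  regs: r0:3,r1:Add1,r2:1,r3:Mul1,r4:0
  c12: issue SUB r3<-Add2  regs: r0:3,r1:Add1,r2:1,r3:Add2,r4:0
  c13: -  regs: r0:3,r1:Add1,r2:1,r3:Add2,r4:0
  c14: CDB Add2=-2  regs: r0:3,r1:Add1,r2:1,r3:-2,r4:0
  c15: CDB Mul2=0  regs: r0:3,r1:Add1,r2:1,r3:-2,r4:0
  c16: -  regs: r0:3,r1:Add1,r2:1,r3:-2,r4:0
  c17: -  regs: r0:3,r1:Add1,r2:1,r3:-2,r4:0
  c18: -  regs: r0:3,r1:Add1,r2:1,r3:-2,r4:0
  c19: CDB Mul1=0  regs: r0:3,r1:Add1,r2:1,r3:-2,r4:0
  c20: -  regs: r0:3,r1:Add1,r2:1,r3:-2,r4:0
  c21: CDB Add1=3  regs: r0:3,r1:3,r2:1,r3:-2,r4:0

STATUS = VALUE 3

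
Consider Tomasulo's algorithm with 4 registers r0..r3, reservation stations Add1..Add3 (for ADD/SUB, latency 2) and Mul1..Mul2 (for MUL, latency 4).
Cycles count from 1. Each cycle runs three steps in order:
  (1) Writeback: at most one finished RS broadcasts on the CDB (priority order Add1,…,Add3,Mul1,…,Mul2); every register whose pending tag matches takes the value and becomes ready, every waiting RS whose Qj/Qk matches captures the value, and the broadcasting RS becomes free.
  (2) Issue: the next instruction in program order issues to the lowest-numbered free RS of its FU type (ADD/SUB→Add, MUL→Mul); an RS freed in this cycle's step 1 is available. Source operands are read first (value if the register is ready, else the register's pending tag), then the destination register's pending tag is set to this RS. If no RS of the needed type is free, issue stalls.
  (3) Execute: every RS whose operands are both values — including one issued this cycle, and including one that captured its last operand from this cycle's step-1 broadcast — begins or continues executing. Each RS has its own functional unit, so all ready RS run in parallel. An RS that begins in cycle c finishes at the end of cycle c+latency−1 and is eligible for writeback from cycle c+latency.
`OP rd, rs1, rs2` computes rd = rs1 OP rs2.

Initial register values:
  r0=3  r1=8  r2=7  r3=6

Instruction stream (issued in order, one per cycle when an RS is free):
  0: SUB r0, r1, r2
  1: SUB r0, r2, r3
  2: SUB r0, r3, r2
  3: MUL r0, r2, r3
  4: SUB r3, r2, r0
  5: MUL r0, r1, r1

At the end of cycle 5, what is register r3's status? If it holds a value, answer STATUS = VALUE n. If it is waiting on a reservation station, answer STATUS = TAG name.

STATUS = TAG Add1

c1: issue SUB r0<-Add1 | r0:Add1,r1:8,r2:7,r3:6
c2: issue SUB r0<-Add2 | r0:Add2,r1:8,r2:7,r3:6
c3: CDB Add1=1; issue SUB r0<-Add1 | r0:Add1,r1:8,r2:7,r3:6
c4: CDB Add2=1; issue MUL r0<-Mul1 | r0:Mul1,r1:8,r2:7,r3:6
c5: CDB Add1=-1; issue SUB r3<-Add1 | r0:Mul1,r1:8,r2:7,r3:Add1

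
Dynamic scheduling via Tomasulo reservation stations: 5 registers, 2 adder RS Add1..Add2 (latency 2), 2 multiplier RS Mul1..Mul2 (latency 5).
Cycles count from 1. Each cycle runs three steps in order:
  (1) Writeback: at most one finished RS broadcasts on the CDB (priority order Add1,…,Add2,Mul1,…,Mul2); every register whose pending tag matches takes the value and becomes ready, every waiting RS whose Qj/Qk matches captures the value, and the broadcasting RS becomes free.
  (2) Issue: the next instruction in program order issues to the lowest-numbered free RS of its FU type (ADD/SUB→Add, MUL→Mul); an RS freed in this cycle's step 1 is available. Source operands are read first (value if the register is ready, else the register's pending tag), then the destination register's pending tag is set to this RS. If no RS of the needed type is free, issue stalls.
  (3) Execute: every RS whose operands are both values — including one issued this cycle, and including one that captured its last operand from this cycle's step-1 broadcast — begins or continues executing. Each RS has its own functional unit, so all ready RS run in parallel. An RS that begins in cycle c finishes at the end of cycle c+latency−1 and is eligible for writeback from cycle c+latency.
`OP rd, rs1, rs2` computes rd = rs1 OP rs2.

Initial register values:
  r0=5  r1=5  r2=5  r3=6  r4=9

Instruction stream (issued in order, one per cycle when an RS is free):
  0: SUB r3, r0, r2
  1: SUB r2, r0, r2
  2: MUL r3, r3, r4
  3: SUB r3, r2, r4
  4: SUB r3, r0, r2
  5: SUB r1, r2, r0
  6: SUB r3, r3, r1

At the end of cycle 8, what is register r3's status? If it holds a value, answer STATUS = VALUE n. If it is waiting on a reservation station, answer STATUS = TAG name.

  c1: issue SUB r3<-Add1  regs: r0:5,r1:5,r2:5,r3:Add1,r4:9
  c2: issue SUB r2<-Add2  regs: r0:5,r1:5,r2:Add2,r3:Add1,r4:9
  c3: CDB Add1=0; issue MUL r3<-Mul1  regs: r0:5,r1:5,r2:Add2,r3:Mul1,r4:9
  c4: CDB Add2=0; issue SUB r3<-Add1  regs: r0:5,r1:5,r2:0,r3:Add1,r4:9
  c5: issue SUB r3<-Add2  regs: r0:5,r1:5,r2:0,r3:Add2,r4:9
  c6: CDB Add1=-9; issue SUB r1<-Add1  regs: r0:5,r1:Add1,r2:0,r3:Add2,r4:9
  c7: CDB Add2=5; issue SUB r3<-Add2  regs: r0:5,r1:Add1,r2:0,r3:Add2,r4:9
  c8: CDB Add1=-5  regs: r0:5,r1:-5,r2:0,r3:Add2,r4:9

STATUS = TAG Add2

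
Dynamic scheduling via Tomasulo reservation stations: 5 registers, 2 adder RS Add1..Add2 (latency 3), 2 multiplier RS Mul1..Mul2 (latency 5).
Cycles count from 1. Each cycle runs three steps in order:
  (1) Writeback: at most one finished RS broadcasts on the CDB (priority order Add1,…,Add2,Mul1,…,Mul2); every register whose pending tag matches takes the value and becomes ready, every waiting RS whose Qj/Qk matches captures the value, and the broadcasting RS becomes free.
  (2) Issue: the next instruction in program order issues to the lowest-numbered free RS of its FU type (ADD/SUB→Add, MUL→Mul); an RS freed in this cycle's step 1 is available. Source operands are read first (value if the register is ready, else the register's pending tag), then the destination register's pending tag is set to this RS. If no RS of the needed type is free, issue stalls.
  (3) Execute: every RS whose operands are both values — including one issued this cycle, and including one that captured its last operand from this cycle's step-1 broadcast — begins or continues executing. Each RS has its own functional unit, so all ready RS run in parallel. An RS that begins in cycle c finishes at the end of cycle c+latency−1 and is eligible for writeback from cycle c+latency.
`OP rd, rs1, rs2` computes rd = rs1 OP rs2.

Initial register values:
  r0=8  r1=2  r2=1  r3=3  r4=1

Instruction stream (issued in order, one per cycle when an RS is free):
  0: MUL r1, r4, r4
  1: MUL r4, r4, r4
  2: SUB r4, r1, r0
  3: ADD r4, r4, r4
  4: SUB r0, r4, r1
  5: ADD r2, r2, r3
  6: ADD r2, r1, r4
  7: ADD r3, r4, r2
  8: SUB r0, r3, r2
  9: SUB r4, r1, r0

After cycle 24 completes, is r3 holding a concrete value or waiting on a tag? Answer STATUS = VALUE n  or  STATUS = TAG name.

cycle 1: issue MUL r1<-Mul1 // r0:8,r1:Mul1,r2:1,r3:3,r4:1
cycle 2: issue MUL r4<-Mul2 // r0:8,r1:Mul1,r2:1,r3:3,r4:Mul2
cycle 3: issue SUB r4<-Add1 // r0:8,r1:Mul1,r2:1,r3:3,r4:Add1
cycle 4: issue ADD r4<-Add2 // r0:8,r1:Mul1,r2:1,r3:3,r4:Add2
cycle 5: stall // r0:8,r1:Mul1,r2:1,r3:3,r4:Add2
cycle 6: CDB Mul1=1; stall // r0:8,r1:1,r2:1,r3:3,r4:Add2
cycle 7: CDB Mul2=1; stall // r0:8,r1:1,r2:1,r3:3,r4:Add2
cycle 8: stall // r0:8,r1:1,r2:1,r3:3,r4:Add2
cycle 9: CDB Add1=-7; issue SUB r0<-Add1 // r0:Add1,r1:1,r2:1,r3:3,r4:Add2
cycle 10: stall // r0:Add1,r1:1,r2:1,r3:3,r4:Add2
cycle 11: stall // r0:Add1,r1:1,r2:1,r3:3,r4:Add2
cycle 12: CDB Add2=-14; issue ADD r2<-Add2 // r0:Add1,r1:1,r2:Add2,r3:3,r4:-14
cycle 13: stall // r0:Add1,r1:1,r2:Add2,r3:3,r4:-14
cycle 14: stall // r0:Add1,r1:1,r2:Add2,r3:3,r4:-14
cycle 15: CDB Add1=-15; issue ADD r2<-Add1 // r0:-15,r1:1,r2:Add1,r3:3,r4:-14
cycle 16: CDB Add2=4; issue ADD r3<-Add2 // r0:-15,r1:1,r2:Add1,r3:Add2,r4:-14
cycle 17: stall // r0:-15,r1:1,r2:Add1,r3:Add2,r4:-14
cycle 18: CDB Add1=-13; issue SUB r0<-Add1 // r0:Add1,r1:1,r2:-13,r3:Add2,r4:-14
cycle 19: stall // r0:Add1,r1:1,r2:-13,r3:Add2,r4:-14
cycle 20: stall // r0:Add1,r1:1,r2:-13,r3:Add2,r4:-14
cycle 21: CDB Add2=-27; issue SUB r4<-Add2 // r0:Add1,r1:1,r2:-13,r3:-27,r4:Add2
cycle 22: - // r0:Add1,r1:1,r2:-13,r3:-27,r4:Add2
cycle 23: - // r0:Add1,r1:1,r2:-13,r3:-27,r4:Add2
cycle 24: CDB Add1=-14 // r0:-14,r1:1,r2:-13,r3:-27,r4:Add2

STATUS = VALUE -27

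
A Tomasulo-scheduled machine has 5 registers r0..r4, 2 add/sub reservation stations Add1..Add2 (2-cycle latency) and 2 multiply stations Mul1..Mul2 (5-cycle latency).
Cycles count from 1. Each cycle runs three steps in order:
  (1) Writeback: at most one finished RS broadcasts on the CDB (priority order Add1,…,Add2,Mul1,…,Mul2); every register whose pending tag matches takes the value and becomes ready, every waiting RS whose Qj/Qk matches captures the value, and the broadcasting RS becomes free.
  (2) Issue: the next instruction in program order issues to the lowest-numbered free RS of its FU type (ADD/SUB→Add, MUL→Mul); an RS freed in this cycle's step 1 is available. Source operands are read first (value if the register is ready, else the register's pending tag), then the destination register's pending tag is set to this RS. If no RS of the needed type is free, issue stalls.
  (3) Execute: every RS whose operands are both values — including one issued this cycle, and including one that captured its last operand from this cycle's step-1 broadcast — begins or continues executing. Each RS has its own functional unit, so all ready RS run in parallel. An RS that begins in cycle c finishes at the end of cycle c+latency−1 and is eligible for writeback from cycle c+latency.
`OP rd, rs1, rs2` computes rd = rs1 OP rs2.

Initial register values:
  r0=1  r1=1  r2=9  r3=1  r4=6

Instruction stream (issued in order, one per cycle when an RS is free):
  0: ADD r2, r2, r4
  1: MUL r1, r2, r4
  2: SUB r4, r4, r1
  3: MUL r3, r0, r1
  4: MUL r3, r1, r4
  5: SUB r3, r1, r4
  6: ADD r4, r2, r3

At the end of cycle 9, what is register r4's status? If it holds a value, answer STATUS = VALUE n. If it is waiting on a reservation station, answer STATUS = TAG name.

cycle 1: issue ADD r2<-Add1 // r0:1,r1:1,r2:Add1,r3:1,r4:6
cycle 2: issue MUL r1<-Mul1 // r0:1,r1:Mul1,r2:Add1,r3:1,r4:6
cycle 3: CDB Add1=15; issue SUB r4<-Add1 // r0:1,r1:Mul1,r2:15,r3:1,r4:Add1
cycle 4: issue MUL r3<-Mul2 // r0:1,r1:Mul1,r2:15,r3:Mul2,r4:Add1
cycle 5: stall // r0:1,r1:Mul1,r2:15,r3:Mul2,r4:Add1
cycle 6: stall // r0:1,r1:Mul1,r2:15,r3:Mul2,r4:Add1
cycle 7: stall // r0:1,r1:Mul1,r2:15,r3:Mul2,r4:Add1
cycle 8: CDB Mul1=90; issue MUL r3<-Mul1 // r0:1,r1:90,r2:15,r3:Mul1,r4:Add1
cycle 9: issue SUB r3<-Add2 // r0:1,r1:90,r2:15,r3:Add2,r4:Add1

STATUS = TAG Add1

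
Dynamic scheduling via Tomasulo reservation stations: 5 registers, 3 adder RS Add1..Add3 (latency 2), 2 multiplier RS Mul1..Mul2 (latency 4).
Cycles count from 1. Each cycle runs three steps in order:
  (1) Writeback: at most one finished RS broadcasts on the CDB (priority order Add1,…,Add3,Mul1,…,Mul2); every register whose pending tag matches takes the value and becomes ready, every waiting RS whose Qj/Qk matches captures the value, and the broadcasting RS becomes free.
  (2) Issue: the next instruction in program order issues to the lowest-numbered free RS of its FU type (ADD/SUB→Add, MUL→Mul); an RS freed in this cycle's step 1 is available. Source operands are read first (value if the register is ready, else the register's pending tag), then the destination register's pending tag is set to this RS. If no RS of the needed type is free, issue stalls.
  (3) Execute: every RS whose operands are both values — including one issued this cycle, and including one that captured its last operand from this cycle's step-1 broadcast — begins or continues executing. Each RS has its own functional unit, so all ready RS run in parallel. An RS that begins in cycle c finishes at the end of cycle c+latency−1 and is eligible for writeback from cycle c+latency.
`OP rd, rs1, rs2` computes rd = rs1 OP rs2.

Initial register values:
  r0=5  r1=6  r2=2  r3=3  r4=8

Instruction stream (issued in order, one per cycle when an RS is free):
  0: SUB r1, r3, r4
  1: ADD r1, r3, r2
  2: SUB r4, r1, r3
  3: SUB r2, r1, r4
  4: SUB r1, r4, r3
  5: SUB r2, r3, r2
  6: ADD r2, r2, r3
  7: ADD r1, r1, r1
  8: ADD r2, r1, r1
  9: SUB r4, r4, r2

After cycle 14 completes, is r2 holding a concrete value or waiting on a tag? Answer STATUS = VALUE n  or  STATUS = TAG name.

c1: issue SUB r1<-Add1 | r0:5,r1:Add1,r2:2,r3:3,r4:8
c2: issue ADD r1<-Add2 | r0:5,r1:Add2,r2:2,r3:3,r4:8
c3: CDB Add1=-5; issue SUB r4<-Add1 | r0:5,r1:Add2,r2:2,r3:3,r4:Add1
c4: CDB Add2=5; issue SUB r2<-Add2 | r0:5,r1:5,r2:Add2,r3:3,r4:Add1
c5: issue SUB r1<-Add3 | r0:5,r1:Add3,r2:Add2,r3:3,r4:Add1
c6: CDB Add1=2; issue SUB r2<-Add1 | r0:5,r1:Add3,r2:Add1,r3:3,r4:2
c7: stall | r0:5,r1:Add3,r2:Add1,r3:3,r4:2
c8: CDB Add2=3; issue ADD r2<-Add2 | r0:5,r1:Add3,r2:Add2,r3:3,r4:2
c9: CDB Add3=-1; issue ADD r1<-Add3 | r0:5,r1:Add3,r2:Add2,r3:3,r4:2
c10: CDB Add1=0; issue ADD r2<-Add1 | r0:5,r1:Add3,r2:Add1,r3:3,r4:2
c11: CDB Add3=-2; issue SUB r4<-Add3 | r0:5,r1:-2,r2:Add1,r3:3,r4:Add3
c12: CDB Add2=3 | r0:5,r1:-2,r2:Add1,r3:3,r4:Add3
c13: CDB Add1=-4 | r0:5,r1:-2,r2:-4,r3:3,r4:Add3
c14: - | r0:5,r1:-2,r2:-4,r3:3,r4:Add3

STATUS = VALUE -4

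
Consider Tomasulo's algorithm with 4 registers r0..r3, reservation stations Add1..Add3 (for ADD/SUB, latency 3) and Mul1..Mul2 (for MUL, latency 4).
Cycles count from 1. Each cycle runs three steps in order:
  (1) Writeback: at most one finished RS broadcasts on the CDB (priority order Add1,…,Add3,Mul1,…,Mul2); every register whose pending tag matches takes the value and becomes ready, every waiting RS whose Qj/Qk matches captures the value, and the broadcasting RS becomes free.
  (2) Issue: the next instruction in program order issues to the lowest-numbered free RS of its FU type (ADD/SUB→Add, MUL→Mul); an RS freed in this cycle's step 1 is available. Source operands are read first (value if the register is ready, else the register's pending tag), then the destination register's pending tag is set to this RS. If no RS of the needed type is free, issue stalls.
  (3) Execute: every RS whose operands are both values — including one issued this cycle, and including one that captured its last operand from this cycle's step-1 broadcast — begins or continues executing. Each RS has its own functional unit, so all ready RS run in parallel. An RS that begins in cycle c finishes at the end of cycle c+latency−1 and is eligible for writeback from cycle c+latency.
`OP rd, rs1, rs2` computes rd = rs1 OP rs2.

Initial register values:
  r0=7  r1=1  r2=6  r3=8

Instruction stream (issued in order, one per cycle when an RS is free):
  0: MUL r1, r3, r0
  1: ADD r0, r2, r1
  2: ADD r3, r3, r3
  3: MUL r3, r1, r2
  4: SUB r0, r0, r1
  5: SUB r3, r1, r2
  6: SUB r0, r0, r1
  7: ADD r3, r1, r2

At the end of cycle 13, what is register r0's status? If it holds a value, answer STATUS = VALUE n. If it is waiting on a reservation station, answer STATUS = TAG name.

cycle 1: issue MUL r1<-Mul1 // r0:7,r1:Mul1,r2:6,r3:8
cycle 2: issue ADD r0<-Add1 // r0:Add1,r1:Mul1,r2:6,r3:8
cycle 3: issue ADD r3<-Add2 // r0:Add1,r1:Mul1,r2:6,r3:Add2
cycle 4: issue MUL r3<-Mul2 // r0:Add1,r1:Mul1,r2:6,r3:Mul2
cycle 5: CDB Mul1=56; issue SUB r0<-Add3 // r0:Add3,r1:56,r2:6,r3:Mul2
cycle 6: CDB Add2=16; issue SUB r3<-Add2 // r0:Add3,r1:56,r2:6,r3:Add2
cycle 7: stall // r0:Add3,r1:56,r2:6,r3:Add2
cycle 8: CDB Add1=62; issue SUB r0<-Add1 // r0:Add1,r1:56,r2:6,r3:Add2
cycle 9: CDB Add2=50; issue ADD r3<-Add2 // r0:Add1,r1:56,r2:6,r3:Add2
cycle 10: CDB Mul2=336 // r0:Add1,r1:56,r2:6,r3:Add2
cycle 11: CDB Add3=6 // r0:Add1,r1:56,r2:6,r3:Add2
cycle 12: CDB Add2=62 // r0:Add1,r1:56,r2:6,r3:62
cycle 13: - // r0:Add1,r1:56,r2:6,r3:62

STATUS = TAG Add1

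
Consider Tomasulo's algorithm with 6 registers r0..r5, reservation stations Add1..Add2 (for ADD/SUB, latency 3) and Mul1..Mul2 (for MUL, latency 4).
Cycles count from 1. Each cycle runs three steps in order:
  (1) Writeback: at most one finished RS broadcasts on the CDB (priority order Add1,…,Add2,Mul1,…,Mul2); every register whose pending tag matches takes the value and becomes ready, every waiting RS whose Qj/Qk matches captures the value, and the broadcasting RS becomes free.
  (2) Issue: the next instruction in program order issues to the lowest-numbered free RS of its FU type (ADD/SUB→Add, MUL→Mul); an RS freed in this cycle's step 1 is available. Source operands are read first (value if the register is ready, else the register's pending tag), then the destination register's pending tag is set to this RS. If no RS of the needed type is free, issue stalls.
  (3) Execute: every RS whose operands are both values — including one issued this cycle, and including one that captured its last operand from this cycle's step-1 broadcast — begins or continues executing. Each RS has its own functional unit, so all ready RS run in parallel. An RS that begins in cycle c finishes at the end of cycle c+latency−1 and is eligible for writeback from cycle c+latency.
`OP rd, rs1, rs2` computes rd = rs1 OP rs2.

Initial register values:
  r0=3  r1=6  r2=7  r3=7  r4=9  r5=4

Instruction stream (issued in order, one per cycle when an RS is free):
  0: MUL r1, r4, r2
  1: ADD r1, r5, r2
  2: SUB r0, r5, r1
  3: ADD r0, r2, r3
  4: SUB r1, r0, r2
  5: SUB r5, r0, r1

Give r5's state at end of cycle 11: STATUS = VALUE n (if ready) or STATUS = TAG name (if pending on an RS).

c1: issue MUL r1<-Mul1 | r0:3,r1:Mul1,r2:7,r3:7,r4:9,r5:4
c2: issue ADD r1<-Add1 | r0:3,r1:Add1,r2:7,r3:7,r4:9,r5:4
c3: issue SUB r0<-Add2 | r0:Add2,r1:Add1,r2:7,r3:7,r4:9,r5:4
c4: stall | r0:Add2,r1:Add1,r2:7,r3:7,r4:9,r5:4
c5: CDB Add1=11; issue ADD r0<-Add1 | r0:Add1,r1:11,r2:7,r3:7,r4:9,r5:4
c6: CDB Mul1=63; stall | r0:Add1,r1:11,r2:7,r3:7,r4:9,r5:4
c7: stall | r0:Add1,r1:11,r2:7,r3:7,r4:9,r5:4
c8: CDB Add1=14; issue SUB r1<-Add1 | r0:14,r1:Add1,r2:7,r3:7,r4:9,r5:4
c9: CDB Add2=-7; issue SUB r5<-Add2 | r0:14,r1:Add1,r2:7,r3:7,r4:9,r5:Add2
c10: - | r0:14,r1:Add1,r2:7,r3:7,r4:9,r5:Add2
c11: CDB Add1=7 | r0:14,r1:7,r2:7,r3:7,r4:9,r5:Add2

STATUS = TAG Add2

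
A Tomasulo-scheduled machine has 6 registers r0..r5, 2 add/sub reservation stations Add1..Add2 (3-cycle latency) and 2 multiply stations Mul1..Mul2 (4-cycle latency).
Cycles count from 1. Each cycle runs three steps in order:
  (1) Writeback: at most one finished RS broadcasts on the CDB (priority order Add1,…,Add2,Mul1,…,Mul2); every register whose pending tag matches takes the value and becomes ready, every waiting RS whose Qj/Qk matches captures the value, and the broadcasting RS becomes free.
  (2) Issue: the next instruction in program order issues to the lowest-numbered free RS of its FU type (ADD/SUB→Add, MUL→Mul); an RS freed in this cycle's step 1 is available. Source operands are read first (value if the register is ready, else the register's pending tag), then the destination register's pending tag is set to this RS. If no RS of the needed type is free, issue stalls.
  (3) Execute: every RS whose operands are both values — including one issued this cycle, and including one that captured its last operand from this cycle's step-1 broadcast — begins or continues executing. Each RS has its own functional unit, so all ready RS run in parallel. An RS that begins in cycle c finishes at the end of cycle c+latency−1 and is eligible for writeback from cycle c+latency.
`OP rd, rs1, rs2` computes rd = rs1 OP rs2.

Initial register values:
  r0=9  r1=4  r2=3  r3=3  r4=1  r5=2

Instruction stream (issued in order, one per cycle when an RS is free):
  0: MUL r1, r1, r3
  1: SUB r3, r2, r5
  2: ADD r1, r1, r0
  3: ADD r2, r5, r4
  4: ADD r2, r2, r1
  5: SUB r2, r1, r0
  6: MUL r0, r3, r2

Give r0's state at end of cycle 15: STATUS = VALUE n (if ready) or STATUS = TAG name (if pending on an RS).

c1: issue MUL r1<-Mul1 | r0:9,r1:Mul1,r2:3,r3:3,r4:1,r5:2
c2: issue SUB r3<-Add1 | r0:9,r1:Mul1,r2:3,r3:Add1,r4:1,r5:2
c3: issue ADD r1<-Add2 | r0:9,r1:Add2,r2:3,r3:Add1,r4:1,r5:2
c4: stall | r0:9,r1:Add2,r2:3,r3:Add1,r4:1,r5:2
c5: CDB Add1=1; issue ADD r2<-Add1 | r0:9,r1:Add2,r2:Add1,r3:1,r4:1,r5:2
c6: CDB Mul1=12; stall | r0:9,r1:Add2,r2:Add1,r3:1,r4:1,r5:2
c7: stall | r0:9,r1:Add2,r2:Add1,r3:1,r4:1,r5:2
c8: CDB Add1=3; issue ADD r2<-Add1 | r0:9,r1:Add2,r2:Add1,r3:1,r4:1,r5:2
c9: CDB Add2=21; issue SUB r2<-Add2 | r0:9,r1:21,r2:Add2,r3:1,r4:1,r5:2
c10: issue MUL r0<-Mul1 | r0:Mul1,r1:21,r2:Add2,r3:1,r4:1,r5:2
c11: - | r0:Mul1,r1:21,r2:Add2,r3:1,r4:1,r5:2
c12: CDB Add1=24 | r0:Mul1,r1:21,r2:Add2,r3:1,r4:1,r5:2
c13: CDB Add2=12 | r0:Mul1,r1:21,r2:12,r3:1,r4:1,r5:2
c14: - | r0:Mul1,r1:21,r2:12,r3:1,r4:1,r5:2
c15: - | r0:Mul1,r1:21,r2:12,r3:1,r4:1,r5:2

STATUS = TAG Mul1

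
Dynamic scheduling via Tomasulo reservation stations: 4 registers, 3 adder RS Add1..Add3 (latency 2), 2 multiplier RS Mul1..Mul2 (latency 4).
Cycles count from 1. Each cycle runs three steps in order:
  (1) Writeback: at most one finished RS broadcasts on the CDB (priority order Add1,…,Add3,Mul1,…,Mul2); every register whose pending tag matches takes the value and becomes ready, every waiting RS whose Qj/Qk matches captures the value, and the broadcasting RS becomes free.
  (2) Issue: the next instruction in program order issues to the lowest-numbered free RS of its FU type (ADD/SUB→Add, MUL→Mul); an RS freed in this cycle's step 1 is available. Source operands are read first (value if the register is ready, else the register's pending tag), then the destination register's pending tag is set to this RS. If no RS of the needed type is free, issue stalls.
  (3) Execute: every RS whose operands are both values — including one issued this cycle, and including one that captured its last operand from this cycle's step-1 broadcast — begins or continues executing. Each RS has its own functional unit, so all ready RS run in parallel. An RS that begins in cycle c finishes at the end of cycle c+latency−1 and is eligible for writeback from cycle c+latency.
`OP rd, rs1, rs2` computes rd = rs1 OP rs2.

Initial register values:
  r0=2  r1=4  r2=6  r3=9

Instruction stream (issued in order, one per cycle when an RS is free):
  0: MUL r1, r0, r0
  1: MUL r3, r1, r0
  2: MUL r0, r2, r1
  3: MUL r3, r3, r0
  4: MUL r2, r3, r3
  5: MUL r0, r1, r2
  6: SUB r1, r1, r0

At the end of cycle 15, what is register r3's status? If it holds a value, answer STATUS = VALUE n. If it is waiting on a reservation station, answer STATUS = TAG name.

STATUS = VALUE 192

c1: issue MUL r1<-Mul1 | r0:2,r1:Mul1,r2:6,r3:9
c2: issue MUL r3<-Mul2 | r0:2,r1:Mul1,r2:6,r3:Mul2
c3: stall | r0:2,r1:Mul1,r2:6,r3:Mul2
c4: stall | r0:2,r1:Mul1,r2:6,r3:Mul2
c5: CDB Mul1=4; issue MUL r0<-Mul1 | r0:Mul1,r1:4,r2:6,r3:Mul2
c6: stall | r0:Mul1,r1:4,r2:6,r3:Mul2
c7: stall | r0:Mul1,r1:4,r2:6,r3:Mul2
c8: stall | r0:Mul1,r1:4,r2:6,r3:Mul2
c9: CDB Mul1=24; issue MUL r3<-Mul1 | r0:24,r1:4,r2:6,r3:Mul1
c10: CDB Mul2=8; issue MUL r2<-Mul2 | r0:24,r1:4,r2:Mul2,r3:Mul1
c11: stall | r0:24,r1:4,r2:Mul2,r3:Mul1
c12: stall | r0:24,r1:4,r2:Mul2,r3:Mul1
c13: stall | r0:24,r1:4,r2:Mul2,r3:Mul1
c14: CDB Mul1=192; issue MUL r0<-Mul1 | r0:Mul1,r1:4,r2:Mul2,r3:192
c15: issue SUB r1<-Add1 | r0:Mul1,r1:Add1,r2:Mul2,r3:192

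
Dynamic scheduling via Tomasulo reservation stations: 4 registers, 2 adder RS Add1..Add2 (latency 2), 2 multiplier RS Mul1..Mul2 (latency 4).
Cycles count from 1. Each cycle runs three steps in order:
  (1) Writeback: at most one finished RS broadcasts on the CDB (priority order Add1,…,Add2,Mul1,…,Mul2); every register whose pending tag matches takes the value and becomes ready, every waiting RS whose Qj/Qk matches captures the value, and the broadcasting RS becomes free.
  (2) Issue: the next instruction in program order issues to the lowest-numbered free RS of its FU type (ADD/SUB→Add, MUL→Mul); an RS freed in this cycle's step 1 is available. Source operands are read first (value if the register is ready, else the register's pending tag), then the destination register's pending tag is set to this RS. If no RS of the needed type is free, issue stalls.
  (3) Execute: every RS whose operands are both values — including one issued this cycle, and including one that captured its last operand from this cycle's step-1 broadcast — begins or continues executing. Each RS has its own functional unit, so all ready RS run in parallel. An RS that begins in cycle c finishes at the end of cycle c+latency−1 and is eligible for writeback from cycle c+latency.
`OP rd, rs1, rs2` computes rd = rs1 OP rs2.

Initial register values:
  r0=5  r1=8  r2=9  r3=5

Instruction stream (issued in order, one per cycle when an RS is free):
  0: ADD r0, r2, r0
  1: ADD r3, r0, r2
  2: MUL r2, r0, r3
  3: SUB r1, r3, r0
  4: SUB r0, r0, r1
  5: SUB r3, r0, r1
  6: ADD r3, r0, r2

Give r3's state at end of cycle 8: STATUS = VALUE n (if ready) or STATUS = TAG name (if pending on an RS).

  c1: issue ADD r0<-Add1  regs: r0:Add1,r1:8,r2:9,r3:5
  c2: issue ADD r3<-Add2  regs: r0:Add1,r1:8,r2:9,r3:Add2
  c3: CDB Add1=14; issue MUL r2<-Mul1  regs: r0:14,r1:8,r2:Mul1,r3:Add2
  c4: issue SUB r1<-Add1  regs: r0:14,r1:Add1,r2:Mul1,r3:Add2
  c5: CDB Add2=23; issue SUB r0<-Add2  regs: r0:Add2,r1:Add1,r2:Mul1,r3:23
  c6: stall  regs: r0:Add2,r1:Add1,r2:Mul1,r3:23
  c7: CDB Add1=9; issue SUB r3<-Add1  regs: r0:Add2,r1:9,r2:Mul1,r3:Add1
  c8: stall  regs: r0:Add2,r1:9,r2:Mul1,r3:Add1

STATUS = TAG Add1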